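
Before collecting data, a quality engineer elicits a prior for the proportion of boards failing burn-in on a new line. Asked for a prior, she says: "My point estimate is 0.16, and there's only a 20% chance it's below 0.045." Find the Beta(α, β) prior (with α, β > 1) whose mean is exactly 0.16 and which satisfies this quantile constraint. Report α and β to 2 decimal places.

α ≈ 1.08, β ≈ 5.65

With mean 0.16 fixed, write α = 0.16s, β = 0.84s where s = α+β.
Need P(θ < 0.045) = 0.2 under Beta(0.16s, 0.84s). Normal approximation: (q−m)/√(m(1−m)/s) ≈ z_{0.2} = -0.842, so s ≈ 0.16·0.84·(-0.842)²/(0.045−0.16)² = 7.2.
At s = 7.2: P(θ<0.045) ≈ 0.187. Adjusting to match 0.2 gives s ≈ 6.73.
So α = 0.16·6.73 ≈ 1.08, β = 0.84·6.73 ≈ 5.65.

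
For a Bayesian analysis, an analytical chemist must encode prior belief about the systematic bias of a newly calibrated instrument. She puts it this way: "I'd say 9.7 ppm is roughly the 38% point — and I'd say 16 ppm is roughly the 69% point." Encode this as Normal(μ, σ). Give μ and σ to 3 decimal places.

μ = 12.102, σ = 7.862

The p-quantile of Normal(μ,σ) is μ + z_p·σ, with z_{0.38} = -0.3055 and z_{0.69} = 0.4959.
Eliminate σ: μ = (z₂·x₁ − z₁·x₂)/(z₂ − z₁) = (0.4959·9.7 − (-0.3055)·16)/0.8013 = 12.102.
Then σ = (x₂ − x₁)/(z₂ − z₁) = (16 − 9.7)/0.8013 = 7.862.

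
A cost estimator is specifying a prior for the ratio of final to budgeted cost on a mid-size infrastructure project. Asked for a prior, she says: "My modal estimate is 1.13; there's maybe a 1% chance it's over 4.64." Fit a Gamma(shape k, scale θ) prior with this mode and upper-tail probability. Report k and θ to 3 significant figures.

k ≈ 3.08, θ ≈ 0.543

Gamma(k,θ) with k>1 has mode (k−1)θ, so θ = 1.13/(k−1).
Need P(X < 4.64) = 0.99 with θ tied to k this way. Start at k = 2, θ = 1.13: P(X<4.64) ≈ 0.916.
Too low — raise k to concentrate. Iterating converges to k ≈ 3.08.
Then θ = 1.13/(3.08−1) ≈ 0.543.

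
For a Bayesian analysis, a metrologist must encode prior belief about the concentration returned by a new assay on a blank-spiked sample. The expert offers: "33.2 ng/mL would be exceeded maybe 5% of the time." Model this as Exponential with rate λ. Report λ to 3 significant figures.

P(T > 33.2) = e^(−λ·33.2) = 0.05, so λ = −ln(0.05)/33.2 = 0.0902.

λ ≈ 0.0902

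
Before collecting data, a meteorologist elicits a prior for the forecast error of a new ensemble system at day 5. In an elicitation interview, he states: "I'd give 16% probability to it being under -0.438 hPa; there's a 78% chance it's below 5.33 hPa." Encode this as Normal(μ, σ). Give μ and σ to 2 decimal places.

μ = 2.81, σ = 3.26

For Normal(μ,σ), the p-quantile is μ + z_p·σ. Here z_{0.16} = -0.9945, z_{0.78} = 0.7722.
So -0.438 = μ − 0.9945σ and 5.33 = μ + 0.7722σ.
Subtracting: σ = (5.33 − -0.438)/(0.7722 − (-0.9945)) = 3.26.
Then μ = -0.438 − (-0.9945)·3.26 = 2.81.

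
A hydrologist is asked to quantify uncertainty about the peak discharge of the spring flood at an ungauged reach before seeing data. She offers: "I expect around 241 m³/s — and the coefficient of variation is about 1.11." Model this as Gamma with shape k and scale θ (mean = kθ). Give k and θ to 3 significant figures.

For Gamma(k, scale θ): mean = kθ, variance = kθ², so CV = 1/√k.
CV = 1.11, hence k = 1/CV² = 0.812.
Then θ = mean/k = 241/0.812 = 297.

k ≈ 0.812, θ ≈ 297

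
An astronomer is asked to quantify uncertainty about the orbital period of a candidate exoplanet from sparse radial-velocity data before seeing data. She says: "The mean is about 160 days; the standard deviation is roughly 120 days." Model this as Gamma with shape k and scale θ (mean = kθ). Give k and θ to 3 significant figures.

k ≈ 1.78, θ ≈ 90

For Gamma(k, scale θ): mean = kθ, variance = kθ², so CV = 1/√k.
CV = SD/mean = 120/160 = 0.75, hence k = 1/CV² = 1.78.
Then θ = mean/k = 160/1.78 = 90.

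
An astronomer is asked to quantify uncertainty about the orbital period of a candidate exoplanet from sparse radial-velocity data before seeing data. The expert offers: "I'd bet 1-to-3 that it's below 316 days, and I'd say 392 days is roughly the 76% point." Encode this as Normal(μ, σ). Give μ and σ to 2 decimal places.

μ = 353.12, σ = 55.04

For Normal(μ,σ), the p-quantile is μ + z_p·σ. Here z_{0.25} = -0.6745, z_{0.76} = 0.7063.
So 316 = μ − 0.6745σ and 392 = μ + 0.7063σ.
Subtracting: σ = (392 − 316)/(0.7063 − (-0.6745)) = 55.04.
Then μ = 316 − (-0.6745)·55.04 = 353.12.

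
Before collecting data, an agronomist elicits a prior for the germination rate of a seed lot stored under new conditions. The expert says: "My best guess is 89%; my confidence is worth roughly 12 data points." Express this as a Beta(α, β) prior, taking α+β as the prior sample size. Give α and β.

Under the effective-sample-size interpretation, Beta(α, β) has prior mean α/(α+β) and prior sample size α+β.
So α+β = 12 and α/(α+β) = 0.89, giving α = 0.89·12 = 10.68 and β = 12 − 10.68 = 1.32.

α = 10.68, β = 1.32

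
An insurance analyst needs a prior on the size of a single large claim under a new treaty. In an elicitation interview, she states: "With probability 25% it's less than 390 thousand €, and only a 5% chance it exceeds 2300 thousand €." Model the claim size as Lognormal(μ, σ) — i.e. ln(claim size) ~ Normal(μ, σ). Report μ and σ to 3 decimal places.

If T ~ Lognormal(μ,σ) then ln T ~ Normal(μ,σ), so the p-quantile of ln T is μ + z_p·σ.
ln(390) = 5.966 and ln(2300) = 7.741; z_{0.25} = -0.6745, z_{0.95} = 1.645.
σ = (7.741 − 5.966)/(1.645 − (-0.6745)) = 0.765.
μ = 5.966 − (-0.6745)·0.765 = 6.482.

μ ≈ 6.482, σ ≈ 0.765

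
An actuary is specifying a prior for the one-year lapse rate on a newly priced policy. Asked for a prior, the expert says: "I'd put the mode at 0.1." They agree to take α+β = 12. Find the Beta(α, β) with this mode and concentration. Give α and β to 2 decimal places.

For α,β > 1 the Beta mode is (α−1)/(α+β−2). With α+β = 12, the mode is (α−1)/10.
Set (α−1)/10 = 0.1 → α = 1 + 0.1·10 = 2.00.
β = 12 − α = 10.00.

α = 2.00, β = 10.00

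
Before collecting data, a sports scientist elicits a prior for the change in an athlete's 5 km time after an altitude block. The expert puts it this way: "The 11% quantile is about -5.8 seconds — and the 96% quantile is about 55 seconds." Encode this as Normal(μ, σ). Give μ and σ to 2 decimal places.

The p-quantile of Normal(μ,σ) is μ + z_p·σ, with z_{0.11} = -1.227 and z_{0.96} = 1.751.
Eliminate σ: μ = (z₂·x₁ − z₁·x₂)/(z₂ − z₁) = (1.751·-5.8 − (-1.227)·55)/2.977 = 19.25.
Then σ = (x₂ − x₁)/(z₂ − z₁) = (55 − -5.8)/2.977 = 20.42.

μ = 19.25, σ = 20.42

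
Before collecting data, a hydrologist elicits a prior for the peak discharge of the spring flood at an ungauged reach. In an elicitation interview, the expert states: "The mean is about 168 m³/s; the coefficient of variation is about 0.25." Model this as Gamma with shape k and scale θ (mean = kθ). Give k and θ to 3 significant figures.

For Gamma(k, scale θ): mean = kθ, variance = kθ², so CV = 1/√k.
CV = 0.25, hence k = 1/CV² = 16.
Then θ = mean/k = 168/16 = 10.5.

k ≈ 16, θ ≈ 10.5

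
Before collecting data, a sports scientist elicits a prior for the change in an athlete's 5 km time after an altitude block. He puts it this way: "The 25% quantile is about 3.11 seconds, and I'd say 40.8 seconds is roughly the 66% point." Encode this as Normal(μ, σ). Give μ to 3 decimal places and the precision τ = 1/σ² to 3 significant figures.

μ = 26.498, τ = 0.000832

The p-quantile of Normal(μ,σ) is μ + z_p·σ, with z_{0.25} = -0.6745 and z_{0.66} = 0.4125.
Eliminate σ: μ = (z₂·x₁ − z₁·x₂)/(z₂ − z₁) = (0.4125·3.11 − (-0.6745)·40.8)/1.087 = 26.498.
Then σ = (x₂ − x₁)/(z₂ − z₁) = (40.8 − 3.11)/1.087 = 34.675.
Precision τ = 1/σ² = 1/34.67² = 0.000832.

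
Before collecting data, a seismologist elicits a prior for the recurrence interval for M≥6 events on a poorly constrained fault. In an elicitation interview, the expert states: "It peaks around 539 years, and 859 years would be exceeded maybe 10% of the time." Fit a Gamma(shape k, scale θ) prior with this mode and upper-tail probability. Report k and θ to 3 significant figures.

Gamma(k,θ) with k>1 has mode (k−1)θ, so θ = 539/(k−1).
Need P(X < 859) = 0.9 with θ tied to k this way. Start at k = 2, θ = 539: P(X<859) ≈ 0.473.
Too low — raise k to concentrate. Iterating converges to k ≈ 9.64.
Then θ = 539/(9.64−1) ≈ 62.4.

k ≈ 9.64, θ ≈ 62.4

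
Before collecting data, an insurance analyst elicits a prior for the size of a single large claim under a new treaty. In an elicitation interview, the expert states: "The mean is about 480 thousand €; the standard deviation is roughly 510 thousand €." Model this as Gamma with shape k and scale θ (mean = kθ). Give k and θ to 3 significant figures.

For Gamma(k, scale θ): mean = kθ, variance = kθ², so CV = 1/√k.
CV = SD/mean = 510/480 = 1.062, hence k = 1/CV² = 0.886.
Then θ = mean/k = 480/0.886 = 542.

k ≈ 0.886, θ ≈ 542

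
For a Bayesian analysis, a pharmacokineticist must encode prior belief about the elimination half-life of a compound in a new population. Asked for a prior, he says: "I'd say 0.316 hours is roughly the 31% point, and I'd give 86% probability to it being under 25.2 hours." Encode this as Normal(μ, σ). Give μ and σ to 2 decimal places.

μ = 8.14, σ = 15.79

The p-quantile of Normal(μ,σ) is μ + z_p·σ, with z_{0.31} = -0.4959 and z_{0.86} = 1.08.
Eliminate σ: μ = (z₂·x₁ − z₁·x₂)/(z₂ − z₁) = (1.08·0.316 − (-0.4959)·25.2)/1.576 = 8.14.
Then σ = (x₂ − x₁)/(z₂ − z₁) = (25.2 − 0.316)/1.576 = 15.79.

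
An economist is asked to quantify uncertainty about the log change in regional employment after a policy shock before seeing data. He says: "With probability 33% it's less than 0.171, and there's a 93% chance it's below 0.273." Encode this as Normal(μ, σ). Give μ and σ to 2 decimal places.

μ = 0.19, σ = 0.05

For Normal(μ,σ), the p-quantile is μ + z_p·σ. Here z_{0.33} = -0.4399, z_{0.93} = 1.476.
So 0.171 = μ − 0.4399σ and 0.273 = μ + 1.476σ.
Subtracting: σ = (0.273 − 0.171)/(1.476 − (-0.4399)) = 0.05.
Then μ = 0.171 − (-0.4399)·0.05 = 0.19.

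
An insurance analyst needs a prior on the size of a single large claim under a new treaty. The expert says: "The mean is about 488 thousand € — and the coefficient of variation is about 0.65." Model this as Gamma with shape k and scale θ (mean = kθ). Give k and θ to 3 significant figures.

k ≈ 2.37, θ ≈ 206

For Gamma(k, scale θ): mean = kθ, variance = kθ², so CV = 1/√k.
CV = 0.65, hence k = 1/CV² = 2.37.
Then θ = mean/k = 488/2.37 = 206.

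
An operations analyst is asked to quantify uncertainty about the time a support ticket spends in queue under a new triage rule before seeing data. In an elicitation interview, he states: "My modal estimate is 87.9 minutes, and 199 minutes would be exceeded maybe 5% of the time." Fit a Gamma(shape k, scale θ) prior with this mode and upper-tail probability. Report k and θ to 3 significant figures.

k ≈ 5.11, θ ≈ 21.4

Gamma(k,θ) with k>1 has mode (k−1)θ, so θ = 87.9/(k−1).
Need P(X < 199) = 0.95 with θ tied to k this way. Start at k = 2, θ = 87.9: P(X<199) ≈ 0.661.
Too low — raise k to concentrate. Iterating converges to k ≈ 5.11.
Then θ = 87.9/(5.11−1) ≈ 21.4.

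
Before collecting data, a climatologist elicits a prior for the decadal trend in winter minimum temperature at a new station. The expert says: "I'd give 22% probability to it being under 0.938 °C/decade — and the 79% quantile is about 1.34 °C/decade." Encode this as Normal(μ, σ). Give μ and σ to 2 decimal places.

μ = 1.13, σ = 0.25

The p-quantile of Normal(μ,σ) is μ + z_p·σ, with z_{0.22} = -0.7722 and z_{0.79} = 0.8064.
Eliminate σ: μ = (z₂·x₁ − z₁·x₂)/(z₂ − z₁) = (0.8064·0.938 − (-0.7722)·1.34)/1.579 = 1.13.
Then σ = (x₂ − x₁)/(z₂ − z₁) = (1.34 − 0.938)/1.579 = 0.25.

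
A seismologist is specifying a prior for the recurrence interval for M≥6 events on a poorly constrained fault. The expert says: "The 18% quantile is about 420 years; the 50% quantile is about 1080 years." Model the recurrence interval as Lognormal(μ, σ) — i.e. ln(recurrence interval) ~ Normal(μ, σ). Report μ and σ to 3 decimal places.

μ ≈ 6.985, σ ≈ 1.032

If T ~ Lognormal(μ,σ) then ln T ~ Normal(μ,σ), so the p-quantile of ln T is μ + z_p·σ.
ln(420) = 6.04 and ln(1080) = 6.985; z_{0.18} = -0.9154, z_{0.5} = 0.
σ = (6.985 − 6.04)/(0 − (-0.9154)) = 1.032.
μ = 6.04 − (-0.9154)·1.032 = 6.985.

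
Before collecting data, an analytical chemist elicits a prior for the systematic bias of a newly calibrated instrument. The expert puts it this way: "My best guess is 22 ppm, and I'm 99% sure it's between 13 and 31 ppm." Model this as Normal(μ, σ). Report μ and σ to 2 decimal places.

A symmetric 99% interval runs μ ± z·σ with z = 2.576.
Half-width = 9, so σ = 9/2.576 = 3.49.
μ is the stated best guess, 22.00.

μ = 22.00, σ = 3.49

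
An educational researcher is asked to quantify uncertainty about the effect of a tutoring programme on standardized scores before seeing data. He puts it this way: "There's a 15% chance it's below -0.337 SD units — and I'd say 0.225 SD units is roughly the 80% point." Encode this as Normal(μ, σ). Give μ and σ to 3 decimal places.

The p-quantile of Normal(μ,σ) is μ + z_p·σ, with z_{0.15} = -1.036 and z_{0.8} = 0.8416.
Eliminate σ: μ = (z₂·x₁ − z₁·x₂)/(z₂ − z₁) = (0.8416·-0.337 − (-1.036)·0.225)/1.878 = -0.027.
Then σ = (x₂ − x₁)/(z₂ − z₁) = (0.225 − -0.337)/1.878 = 0.299.

μ = -0.027, σ = 0.299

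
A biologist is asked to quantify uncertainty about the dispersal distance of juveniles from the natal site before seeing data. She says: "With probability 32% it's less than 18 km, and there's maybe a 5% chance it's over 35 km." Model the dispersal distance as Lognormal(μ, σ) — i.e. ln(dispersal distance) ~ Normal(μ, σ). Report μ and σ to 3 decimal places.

If T ~ Lognormal(μ,σ) then ln T ~ Normal(μ,σ), so the p-quantile of ln T is μ + z_p·σ.
ln(18) = 2.89 and ln(35) = 3.555; z_{0.32} = -0.4677, z_{0.95} = 1.645.
σ = (3.555 − 2.89)/(1.645 − (-0.4677)) = 0.315.
μ = 2.89 − (-0.4677)·0.315 = 3.038.

μ ≈ 3.038, σ ≈ 0.315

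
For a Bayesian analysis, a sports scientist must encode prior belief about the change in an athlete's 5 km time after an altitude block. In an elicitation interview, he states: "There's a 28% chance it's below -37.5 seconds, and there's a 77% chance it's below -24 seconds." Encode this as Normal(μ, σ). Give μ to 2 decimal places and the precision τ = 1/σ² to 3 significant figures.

For Normal(μ,σ), the p-quantile is μ + z_p·σ. Here z_{0.28} = -0.5828, z_{0.77} = 0.7388.
So -37.5 = μ − 0.5828σ and -24 = μ + 0.7388σ.
Subtracting: σ = (-24 − -37.5)/(0.7388 − (-0.5828)) = 10.21.
Then μ = -37.5 − (-0.5828)·10.21 = -31.55.
Precision τ = 1/σ² = 1/10.21² = 0.00958.

μ = -31.55, τ = 0.00958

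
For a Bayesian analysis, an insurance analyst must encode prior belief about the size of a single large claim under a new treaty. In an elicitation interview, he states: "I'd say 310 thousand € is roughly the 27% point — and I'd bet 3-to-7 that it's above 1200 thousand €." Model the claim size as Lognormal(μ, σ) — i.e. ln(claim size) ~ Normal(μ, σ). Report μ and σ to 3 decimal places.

μ ≈ 6.466, σ ≈ 1.190

If T ~ Lognormal(μ,σ) then ln T ~ Normal(μ,σ), so the p-quantile of ln T is μ + z_p·σ.
ln(310) = 5.737 and ln(1200) = 7.09; z_{0.27} = -0.6128, z_{0.7} = 0.5244.
σ = (7.09 − 5.737)/(0.5244 − (-0.6128)) = 1.190.
μ = 5.737 − (-0.6128)·1.190 = 6.466.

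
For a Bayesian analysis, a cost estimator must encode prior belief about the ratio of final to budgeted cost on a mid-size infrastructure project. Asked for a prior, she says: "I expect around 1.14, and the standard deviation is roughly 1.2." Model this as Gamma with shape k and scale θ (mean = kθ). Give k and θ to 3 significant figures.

For Gamma(k, scale θ): mean = kθ, variance = kθ², so CV = 1/√k.
CV = SD/mean = 1.2/1.14 = 1.053, hence k = 1/CV² = 0.902.
Then θ = mean/k = 1.14/0.902 = 1.26.

k ≈ 0.902, θ ≈ 1.26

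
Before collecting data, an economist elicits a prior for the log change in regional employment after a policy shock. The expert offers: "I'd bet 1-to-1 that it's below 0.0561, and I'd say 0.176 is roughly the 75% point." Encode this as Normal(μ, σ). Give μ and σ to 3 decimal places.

The p-quantile of Normal(μ,σ) is μ + z_p·σ, with z_{0.5} = 0 and z_{0.75} = 0.6745.
Eliminate σ: μ = (z₂·x₁ − z₁·x₂)/(z₂ − z₁) = (0.6745·0.0561 − (0)·0.176)/0.6745 = 0.056.
Then σ = (x₂ − x₁)/(z₂ − z₁) = (0.176 − 0.0561)/0.6745 = 0.178.

μ = 0.056, σ = 0.178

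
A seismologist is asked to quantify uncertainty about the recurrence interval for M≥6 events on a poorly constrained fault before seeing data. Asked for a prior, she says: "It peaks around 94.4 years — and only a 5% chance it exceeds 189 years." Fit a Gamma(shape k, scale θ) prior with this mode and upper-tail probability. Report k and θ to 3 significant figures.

k ≈ 6.75, θ ≈ 16.4

Gamma(k,θ) with k>1 has mode (k−1)θ, so θ = 94.4/(k−1).
Need P(X < 189) = 0.95 with θ tied to k this way. Start at k = 2, θ = 94.4: P(X<189) ≈ 0.595.
Too low — raise k to concentrate. Iterating converges to k ≈ 6.75.
Then θ = 94.4/(6.75−1) ≈ 16.4.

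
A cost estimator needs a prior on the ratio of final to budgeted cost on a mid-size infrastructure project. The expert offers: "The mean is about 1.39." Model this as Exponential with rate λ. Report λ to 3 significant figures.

Exponential mean = 1/λ, so λ = 1/1.39 = 0.719.

λ ≈ 0.719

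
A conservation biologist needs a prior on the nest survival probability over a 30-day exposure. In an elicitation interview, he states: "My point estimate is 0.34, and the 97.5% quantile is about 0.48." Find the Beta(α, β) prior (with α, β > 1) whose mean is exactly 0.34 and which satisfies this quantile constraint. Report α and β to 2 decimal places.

α ≈ 15.92, β ≈ 30.90

With mean 0.34 fixed, write α = 0.34s, β = 0.66s where s = α+β.
Need P(θ < 0.48) = 0.975 under Beta(0.34s, 0.66s). Normal approximation: (q−m)/√(m(1−m)/s) ≈ z_{0.975} = 1.96, so s ≈ 0.34·0.66·(1.96)²/(0.48−0.34)² = 44.0.
At s = 44.0: P(θ<0.48) ≈ 0.971. Adjusting to match 0.975 gives s ≈ 46.82.
So α = 0.34·46.82 ≈ 15.92, β = 0.66·46.82 ≈ 30.90.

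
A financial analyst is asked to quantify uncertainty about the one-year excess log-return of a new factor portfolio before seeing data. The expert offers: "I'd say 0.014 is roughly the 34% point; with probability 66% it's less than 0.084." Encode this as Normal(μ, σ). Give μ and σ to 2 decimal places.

The p-quantile of Normal(μ,σ) is μ + z_p·σ, with z_{0.34} = -0.4125 and z_{0.66} = 0.4125.
Eliminate σ: μ = (z₂·x₁ − z₁·x₂)/(z₂ − z₁) = (0.4125·0.014 − (-0.4125)·0.084)/0.8249 = 0.05.
Then σ = (x₂ − x₁)/(z₂ − z₁) = (0.084 − 0.014)/0.8249 = 0.08.

μ = 0.05, σ = 0.08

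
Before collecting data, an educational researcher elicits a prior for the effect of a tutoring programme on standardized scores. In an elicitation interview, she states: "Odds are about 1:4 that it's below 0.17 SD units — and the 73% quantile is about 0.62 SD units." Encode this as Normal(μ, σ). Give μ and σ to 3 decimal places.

μ = 0.430, σ = 0.309

For Normal(μ,σ), the p-quantile is μ + z_p·σ. Here z_{0.2} = -0.8416, z_{0.73} = 0.6128.
So 0.17 = μ − 0.8416σ and 0.62 = μ + 0.6128σ.
Subtracting: σ = (0.62 − 0.17)/(0.6128 − (-0.8416)) = 0.309.
Then μ = 0.17 − (-0.8416)·0.309 = 0.430.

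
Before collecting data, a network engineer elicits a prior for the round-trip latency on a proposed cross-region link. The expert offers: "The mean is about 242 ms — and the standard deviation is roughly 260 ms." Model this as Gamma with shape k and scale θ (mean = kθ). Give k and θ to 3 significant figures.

For Gamma(k, scale θ): mean = kθ, variance = kθ², so CV = 1/√k.
CV = SD/mean = 260/242 = 1.074, hence k = 1/CV² = 0.866.
Then θ = mean/k = 242/0.866 = 279.

k ≈ 0.866, θ ≈ 279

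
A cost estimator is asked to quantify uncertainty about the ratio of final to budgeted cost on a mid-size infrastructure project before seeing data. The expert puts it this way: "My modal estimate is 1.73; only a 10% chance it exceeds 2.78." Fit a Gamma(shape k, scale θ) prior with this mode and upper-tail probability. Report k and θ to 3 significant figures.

Gamma(k,θ) with k>1 has mode (k−1)θ, so θ = 1.73/(k−1).
Need P(X < 2.78) = 0.9 with θ tied to k this way. Start at k = 2, θ = 1.73: P(X<2.78) ≈ 0.477.
Too low — raise k to concentrate. Iterating converges to k ≈ 9.36.
Then θ = 1.73/(9.36−1) ≈ 0.207.

k ≈ 9.36, θ ≈ 0.207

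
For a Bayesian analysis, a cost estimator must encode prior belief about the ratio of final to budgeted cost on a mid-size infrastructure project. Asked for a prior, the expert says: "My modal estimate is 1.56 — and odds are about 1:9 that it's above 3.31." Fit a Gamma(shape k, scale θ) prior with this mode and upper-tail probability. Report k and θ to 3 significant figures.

k ≈ 4.4, θ ≈ 0.459

Gamma(k,θ) with k>1 has mode (k−1)θ, so θ = 1.56/(k−1).
Need P(X < 3.31) = 0.9 with θ tied to k this way. Start at k = 2, θ = 1.56: P(X<3.31) ≈ 0.626.
Too low — raise k to concentrate. Iterating converges to k ≈ 4.4.
Then θ = 1.56/(4.4−1) ≈ 0.459.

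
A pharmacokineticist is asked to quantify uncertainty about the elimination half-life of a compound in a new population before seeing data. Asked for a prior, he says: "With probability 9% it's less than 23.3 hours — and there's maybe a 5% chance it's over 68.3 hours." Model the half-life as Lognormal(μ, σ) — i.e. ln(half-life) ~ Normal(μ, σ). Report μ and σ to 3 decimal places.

μ ≈ 3.631, σ ≈ 0.360

If T ~ Lognormal(μ,σ) then ln T ~ Normal(μ,σ), so the p-quantile of ln T is μ + z_p·σ.
ln(23.3) = 3.148 and ln(68.3) = 4.224; z_{0.09} = -1.341, z_{0.95} = 1.645.
σ = (4.224 − 3.148)/(1.645 − (-1.341)) = 0.360.
μ = 3.148 − (-1.341)·0.360 = 3.631.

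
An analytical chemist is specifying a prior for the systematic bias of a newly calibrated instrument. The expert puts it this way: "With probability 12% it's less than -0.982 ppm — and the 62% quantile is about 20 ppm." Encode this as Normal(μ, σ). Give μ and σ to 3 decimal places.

The p-quantile of Normal(μ,σ) is μ + z_p·σ, with z_{0.12} = -1.175 and z_{0.62} = 0.3055.
Eliminate σ: μ = (z₂·x₁ − z₁·x₂)/(z₂ − z₁) = (0.3055·-0.982 − (-1.175)·20)/1.48 = 15.671.
Then σ = (x₂ − x₁)/(z₂ − z₁) = (20 − -0.982)/1.48 = 14.173.

μ = 15.671, σ = 14.173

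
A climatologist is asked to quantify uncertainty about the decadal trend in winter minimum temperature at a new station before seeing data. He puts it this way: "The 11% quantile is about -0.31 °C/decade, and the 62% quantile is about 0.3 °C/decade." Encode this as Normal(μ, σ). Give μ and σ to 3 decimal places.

μ = 0.178, σ = 0.398

The p-quantile of Normal(μ,σ) is μ + z_p·σ, with z_{0.11} = -1.227 and z_{0.62} = 0.3055.
Eliminate σ: μ = (z₂·x₁ − z₁·x₂)/(z₂ − z₁) = (0.3055·-0.31 − (-1.227)·0.3)/1.532 = 0.178.
Then σ = (x₂ − x₁)/(z₂ − z₁) = (0.3 − -0.31)/1.532 = 0.398.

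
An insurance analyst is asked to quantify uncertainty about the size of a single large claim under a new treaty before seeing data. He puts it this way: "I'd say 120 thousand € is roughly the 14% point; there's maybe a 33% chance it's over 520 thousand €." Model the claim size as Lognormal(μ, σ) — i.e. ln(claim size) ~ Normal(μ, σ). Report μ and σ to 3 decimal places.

μ ≈ 5.830, σ ≈ 0.965

If T ~ Lognormal(μ,σ) then ln T ~ Normal(μ,σ), so the p-quantile of ln T is μ + z_p·σ.
ln(120) = 4.787 and ln(520) = 6.254; z_{0.14} = -1.08, z_{0.67} = 0.4399.
σ = (6.254 − 4.787)/(0.4399 − (-1.08)) = 0.965.
μ = 4.787 − (-1.08)·0.965 = 5.830.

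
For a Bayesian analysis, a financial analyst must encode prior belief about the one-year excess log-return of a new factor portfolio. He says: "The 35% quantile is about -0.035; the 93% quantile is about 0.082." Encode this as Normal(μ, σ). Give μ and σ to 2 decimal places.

μ = -0.01, σ = 0.06

The p-quantile of Normal(μ,σ) is μ + z_p·σ, with z_{0.35} = -0.3853 and z_{0.93} = 1.476.
Eliminate σ: μ = (z₂·x₁ − z₁·x₂)/(z₂ − z₁) = (1.476·-0.035 − (-0.3853)·0.082)/1.861 = -0.01.
Then σ = (x₂ − x₁)/(z₂ − z₁) = (0.082 − -0.035)/1.861 = 0.06.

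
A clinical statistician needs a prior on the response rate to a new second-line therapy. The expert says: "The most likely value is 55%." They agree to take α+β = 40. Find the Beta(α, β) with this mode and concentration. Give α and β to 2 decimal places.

For α,β > 1 the Beta mode is (α−1)/(α+β−2). With α+β = 40, the mode is (α−1)/38.
Set (α−1)/38 = 0.55 → α = 1 + 0.55·38 = 21.90.
β = 40 − α = 18.10.

α = 21.90, β = 18.10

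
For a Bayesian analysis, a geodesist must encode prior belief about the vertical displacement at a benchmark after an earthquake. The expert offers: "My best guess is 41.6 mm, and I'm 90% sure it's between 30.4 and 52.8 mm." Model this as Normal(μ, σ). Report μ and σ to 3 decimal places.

μ = 41.600, σ = 6.809

A symmetric 90% interval runs μ ± z·σ with z = 1.645.
Half-width = 11.2, so σ = 11.2/1.645 = 6.809.
μ is the stated best guess, 41.600.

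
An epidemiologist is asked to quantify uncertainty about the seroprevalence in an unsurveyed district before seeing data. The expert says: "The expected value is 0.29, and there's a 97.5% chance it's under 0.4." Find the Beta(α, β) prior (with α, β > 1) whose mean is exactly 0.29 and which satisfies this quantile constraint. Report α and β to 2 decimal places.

With mean 0.29 fixed, write α = 0.29s, β = 0.71s where s = α+β.
Need P(θ < 0.4) = 0.975 under Beta(0.29s, 0.71s). Normal approximation: (q−m)/√(m(1−m)/s) ≈ z_{0.975} = 1.96, so s ≈ 0.29·0.71·(1.96)²/(0.4−0.29)² = 65.4.
At s = 65.4: P(θ<0.4) ≈ 0.970. Adjusting to match 0.975 gives s ≈ 70.98.
So α = 0.29·70.98 ≈ 20.58, β = 0.71·70.98 ≈ 50.40.

α ≈ 20.58, β ≈ 50.40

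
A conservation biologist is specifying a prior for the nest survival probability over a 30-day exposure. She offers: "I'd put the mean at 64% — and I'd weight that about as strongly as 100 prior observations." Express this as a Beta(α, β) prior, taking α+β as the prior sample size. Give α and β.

Under the effective-sample-size interpretation, Beta(α, β) has prior mean α/(α+β) and prior sample size α+β.
So α+β = 100 and α/(α+β) = 0.64, giving α = 0.64·100 = 64 and β = 100 − 64 = 36.

α = 64, β = 36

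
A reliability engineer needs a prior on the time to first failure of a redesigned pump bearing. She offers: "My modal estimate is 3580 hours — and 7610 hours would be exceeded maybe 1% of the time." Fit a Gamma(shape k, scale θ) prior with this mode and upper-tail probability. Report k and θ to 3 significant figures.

k ≈ 9.54, θ ≈ 419

Gamma(k,θ) with k>1 has mode (k−1)θ, so θ = 3580/(k−1).
Need P(X < 7610) = 0.99 with θ tied to k this way. Start at k = 2, θ = 3580: P(X<7610) ≈ 0.627.
Too low — raise k to concentrate. Iterating converges to k ≈ 9.54.
Then θ = 3580/(9.54−1) ≈ 419.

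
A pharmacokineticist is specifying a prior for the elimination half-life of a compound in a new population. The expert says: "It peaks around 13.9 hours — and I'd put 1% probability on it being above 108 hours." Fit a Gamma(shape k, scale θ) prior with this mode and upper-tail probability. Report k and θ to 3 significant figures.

k ≈ 1.81, θ ≈ 17.2

Gamma(k,θ) with k>1 has mode (k−1)θ, so θ = 13.9/(k−1).
Need P(X < 108) = 0.99 with θ tied to k this way. Start at k = 2, θ = 13.9: P(X<108) ≈ 0.996.
Too high — lower k to spread out. Iterating converges to k ≈ 1.81.
Then θ = 13.9/(1.81−1) ≈ 17.2.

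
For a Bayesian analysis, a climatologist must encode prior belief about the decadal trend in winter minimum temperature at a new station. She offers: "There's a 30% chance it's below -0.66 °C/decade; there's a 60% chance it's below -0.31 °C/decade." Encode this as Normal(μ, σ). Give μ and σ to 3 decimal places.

The p-quantile of Normal(μ,σ) is μ + z_p·σ, with z_{0.3} = -0.5244 and z_{0.6} = 0.2533.
Eliminate σ: μ = (z₂·x₁ − z₁·x₂)/(z₂ − z₁) = (0.2533·-0.66 − (-0.5244)·-0.31)/0.7777 = -0.424.
Then σ = (x₂ − x₁)/(z₂ − z₁) = (-0.31 − -0.66)/0.7777 = 0.450.

μ = -0.424, σ = 0.450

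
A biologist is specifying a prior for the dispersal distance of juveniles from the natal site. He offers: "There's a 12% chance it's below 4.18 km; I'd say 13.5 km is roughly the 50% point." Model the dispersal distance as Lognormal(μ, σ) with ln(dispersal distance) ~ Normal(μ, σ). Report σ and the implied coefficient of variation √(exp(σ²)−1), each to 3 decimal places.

If T ~ Lognormal(μ,σ) then ln T ~ Normal(μ,σ), so the p-quantile of ln T is μ + z_p·σ.
ln(4.18) = 1.43 and ln(13.5) = 2.603; z_{0.12} = -1.175, z_{0.5} = 0.
σ = (2.603 − 1.43)/(0 − (-1.175)) = 0.998.
μ = 1.43 − (-1.175)·0.998 = 2.603.
CV = √(exp(σ²)−1) = √(exp(0.9956)−1) = 1.306.

σ ≈ 0.998, CV ≈ 1.306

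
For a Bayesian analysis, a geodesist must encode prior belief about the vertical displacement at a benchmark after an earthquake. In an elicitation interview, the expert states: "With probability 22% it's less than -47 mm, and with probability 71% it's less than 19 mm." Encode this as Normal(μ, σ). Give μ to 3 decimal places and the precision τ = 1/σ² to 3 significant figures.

μ = -8.553, τ = 0.000403

The p-quantile of Normal(μ,σ) is μ + z_p·σ, with z_{0.22} = -0.7722 and z_{0.71} = 0.5534.
Eliminate σ: μ = (z₂·x₁ − z₁·x₂)/(z₂ − z₁) = (0.5534·-47 − (-0.7722)·19)/1.326 = -8.553.
Then σ = (x₂ − x₁)/(z₂ − z₁) = (19 − -47)/1.326 = 49.790.
Precision τ = 1/σ² = 1/49.79² = 0.000403.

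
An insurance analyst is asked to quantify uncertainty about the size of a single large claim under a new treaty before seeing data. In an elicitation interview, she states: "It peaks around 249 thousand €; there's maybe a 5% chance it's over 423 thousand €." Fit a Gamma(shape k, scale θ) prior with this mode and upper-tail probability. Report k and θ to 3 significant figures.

k ≈ 10.9, θ ≈ 25

Gamma(k,θ) with k>1 has mode (k−1)θ, so θ = 249/(k−1).
Need P(X < 423) = 0.95 with θ tied to k this way. Start at k = 2, θ = 249: P(X<423) ≈ 0.506.
Too low — raise k to concentrate. Iterating converges to k ≈ 10.9.
Then θ = 249/(10.9−1) ≈ 25.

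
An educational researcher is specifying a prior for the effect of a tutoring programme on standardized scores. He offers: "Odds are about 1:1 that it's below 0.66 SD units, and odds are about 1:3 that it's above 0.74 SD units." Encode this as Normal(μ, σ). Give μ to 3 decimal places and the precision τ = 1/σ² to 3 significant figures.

For Normal(μ,σ), the p-quantile is μ + z_p·σ. Here z_{0.5} = 0, z_{0.75} = 0.6745.
So 0.66 = μ + 0σ and 0.74 = μ + 0.6745σ.
Subtracting: σ = (0.74 − 0.66)/(0.6745 − (0)) = 0.119.
Then μ = 0.66 − (0)·0.119 = 0.660.
Precision τ = 1/σ² = 1/0.1186² = 71.1.

μ = 0.660, τ = 71.1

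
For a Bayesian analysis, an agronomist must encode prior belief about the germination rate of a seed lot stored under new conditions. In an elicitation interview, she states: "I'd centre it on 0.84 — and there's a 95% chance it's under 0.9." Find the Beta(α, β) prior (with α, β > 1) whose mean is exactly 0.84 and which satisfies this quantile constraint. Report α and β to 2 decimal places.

With mean 0.84 fixed, write α = 0.84s, β = 0.16s where s = α+β.
Need P(θ < 0.9) = 0.95 under Beta(0.84s, 0.16s). Normal approximation: (q−m)/√(m(1−m)/s) ≈ z_{0.95} = 1.64, so s ≈ 0.84·0.16·(1.64)²/(0.9−0.84)² = 101.0.
At s = 101.0: P(θ<0.9) ≈ 0.964. Adjusting to match 0.95 gives s ≈ 85.62.
So α = 0.84·85.62 ≈ 71.92, β = 0.16·85.62 ≈ 13.70.

α ≈ 71.92, β ≈ 13.70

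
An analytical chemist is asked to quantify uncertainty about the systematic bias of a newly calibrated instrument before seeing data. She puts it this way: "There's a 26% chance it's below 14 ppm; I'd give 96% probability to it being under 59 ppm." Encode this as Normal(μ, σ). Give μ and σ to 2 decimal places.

For Normal(μ,σ), the p-quantile is μ + z_p·σ. Here z_{0.26} = -0.6433, z_{0.96} = 1.751.
So 14 = μ − 0.6433σ and 59 = μ + 1.751σ.
Subtracting: σ = (59 − 14)/(1.751 − (-0.6433)) = 18.80.
Then μ = 14 − (-0.6433)·18.80 = 26.09.

μ = 26.09, σ = 18.80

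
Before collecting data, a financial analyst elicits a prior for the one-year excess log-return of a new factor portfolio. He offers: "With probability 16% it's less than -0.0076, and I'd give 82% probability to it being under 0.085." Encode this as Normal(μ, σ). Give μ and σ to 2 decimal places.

For Normal(μ,σ), the p-quantile is μ + z_p·σ. Here z_{0.16} = -0.9945, z_{0.82} = 0.9154.
So -0.0076 = μ − 0.9945σ and 0.085 = μ + 0.9154σ.
Subtracting: σ = (0.085 − -0.0076)/(0.9154 − (-0.9945)) = 0.05.
Then μ = -0.0076 − (-0.9945)·0.05 = 0.04.

μ = 0.04, σ = 0.05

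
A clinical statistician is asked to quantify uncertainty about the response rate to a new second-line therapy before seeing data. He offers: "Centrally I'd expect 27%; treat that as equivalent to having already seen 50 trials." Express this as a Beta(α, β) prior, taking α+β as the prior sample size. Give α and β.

α = 13.5, β = 36.5

Under the effective-sample-size interpretation, Beta(α, β) has prior mean α/(α+β) and prior sample size α+β.
So α+β = 50 and α/(α+β) = 0.27, giving α = 0.27·50 = 13.5 and β = 50 − 13.5 = 36.5.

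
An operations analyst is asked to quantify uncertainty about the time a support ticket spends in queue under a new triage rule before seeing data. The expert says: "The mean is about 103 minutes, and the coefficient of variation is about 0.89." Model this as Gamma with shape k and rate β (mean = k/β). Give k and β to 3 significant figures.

For Gamma(k, rate β): mean = k/β, variance = k/β², so CV = 1/√k.
CV = 0.89, hence k = 1/CV² = 1.26.
Then β = k/mean = 1.26/103 = 0.0123.

k ≈ 1.26, β ≈ 0.0123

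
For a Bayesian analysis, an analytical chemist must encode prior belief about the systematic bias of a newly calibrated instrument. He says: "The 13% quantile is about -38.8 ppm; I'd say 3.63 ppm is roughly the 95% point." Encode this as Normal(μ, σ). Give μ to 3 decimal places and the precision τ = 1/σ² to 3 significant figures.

μ = -21.554, τ = 0.00427

For Normal(μ,σ), the p-quantile is μ + z_p·σ. Here z_{0.13} = -1.126, z_{0.95} = 1.645.
So -38.8 = μ − 1.126σ and 3.63 = μ + 1.645σ.
Subtracting: σ = (3.63 − -38.8)/(1.645 − (-1.126)) = 15.311.
Then μ = -38.8 − (-1.126)·15.311 = -21.554.
Precision τ = 1/σ² = 1/15.31² = 0.00427.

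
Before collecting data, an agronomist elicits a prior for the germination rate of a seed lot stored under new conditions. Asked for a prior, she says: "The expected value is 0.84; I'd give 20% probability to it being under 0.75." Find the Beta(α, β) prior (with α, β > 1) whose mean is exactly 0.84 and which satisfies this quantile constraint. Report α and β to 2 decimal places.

With mean 0.84 fixed, write α = 0.84s, β = 0.16s where s = α+β.
Need P(θ < 0.75) = 0.2 under Beta(0.84s, 0.16s). Normal approximation: (q−m)/√(m(1−m)/s) ≈ z_{0.2} = -0.842, so s ≈ 0.84·0.16·(-0.842)²/(0.75−0.84)² = 11.8.
At s = 11.8: P(θ<0.75) ≈ 0.182. Adjusting to match 0.2 gives s ≈ 9.07.
So α = 0.84·9.07 ≈ 7.62, β = 0.16·9.07 ≈ 1.45.

α ≈ 7.62, β ≈ 1.45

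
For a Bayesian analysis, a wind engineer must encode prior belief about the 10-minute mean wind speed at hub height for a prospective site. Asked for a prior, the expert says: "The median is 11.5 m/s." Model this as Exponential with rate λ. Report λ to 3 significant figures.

λ ≈ 0.0603

Exponential median = ln 2 / λ, so λ = ln 2 / 11.5 = 0.0603.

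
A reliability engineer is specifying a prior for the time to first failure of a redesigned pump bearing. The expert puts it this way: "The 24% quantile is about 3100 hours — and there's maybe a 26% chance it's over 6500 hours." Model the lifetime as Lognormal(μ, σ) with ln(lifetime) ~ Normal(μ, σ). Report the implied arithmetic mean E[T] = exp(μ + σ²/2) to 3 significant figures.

If T ~ Lognormal(μ,σ) then ln T ~ Normal(μ,σ), so the p-quantile of ln T is μ + z_p·σ.
ln(3100) = 8.039 and ln(6500) = 8.78; z_{0.24} = -0.7063, z_{0.74} = 0.6433.
σ = (8.78 − 8.039)/(0.6433 − (-0.7063)) = 0.549.
μ = 8.039 − (-0.7063)·0.549 = 8.427.
E[T] = exp(μ + σ²/2) = exp(8.427 + 0.1505) = 5310 hours.

E[T] ≈ 5310 hours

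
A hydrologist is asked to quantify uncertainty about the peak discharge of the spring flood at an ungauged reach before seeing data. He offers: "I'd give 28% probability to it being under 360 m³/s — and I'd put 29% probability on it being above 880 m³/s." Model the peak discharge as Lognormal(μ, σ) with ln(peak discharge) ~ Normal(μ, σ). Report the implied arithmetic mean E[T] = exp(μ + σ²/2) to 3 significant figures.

If T ~ Lognormal(μ,σ) then ln T ~ Normal(μ,σ), so the p-quantile of ln T is μ + z_p·σ.
ln(360) = 5.886 and ln(880) = 6.78; z_{0.28} = -0.5828, z_{0.71} = 0.5534.
σ = (6.78 − 5.886)/(0.5534 − (-0.5828)) = 0.787.
μ = 5.886 − (-0.5828)·0.787 = 6.345.
E[T] = exp(μ + σ²/2) = exp(6.345 + 0.3094) = 776 m³/s.

E[T] ≈ 776 m³/s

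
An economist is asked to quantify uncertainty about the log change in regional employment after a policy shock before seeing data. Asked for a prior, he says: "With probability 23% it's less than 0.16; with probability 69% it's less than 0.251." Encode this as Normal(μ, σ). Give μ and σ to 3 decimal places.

For Normal(μ,σ), the p-quantile is μ + z_p·σ. Here z_{0.23} = -0.7388, z_{0.69} = 0.4959.
So 0.16 = μ − 0.7388σ and 0.251 = μ + 0.4959σ.
Subtracting: σ = (0.251 − 0.16)/(0.4959 − (-0.7388)) = 0.074.
Then μ = 0.16 − (-0.7388)·0.074 = 0.214.

μ = 0.214, σ = 0.074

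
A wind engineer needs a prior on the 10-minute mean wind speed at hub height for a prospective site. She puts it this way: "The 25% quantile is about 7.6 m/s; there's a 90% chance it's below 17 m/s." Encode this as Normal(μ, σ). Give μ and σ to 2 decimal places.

μ = 10.84, σ = 4.81

For Normal(μ,σ), the p-quantile is μ + z_p·σ. Here z_{0.25} = -0.6745, z_{0.9} = 1.282.
So 7.6 = μ − 0.6745σ and 17 = μ + 1.282σ.
Subtracting: σ = (17 − 7.6)/(1.282 − (-0.6745)) = 4.81.
Then μ = 7.6 − (-0.6745)·4.81 = 10.84.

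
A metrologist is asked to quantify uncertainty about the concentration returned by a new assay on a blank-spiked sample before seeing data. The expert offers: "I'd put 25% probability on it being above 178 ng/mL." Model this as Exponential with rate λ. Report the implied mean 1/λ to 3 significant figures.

P(T > 178.0) = e^(−λ·178.0) = 0.25, so λ = −ln(0.25)/178.0 = 0.00779.
Mean = 1/λ = 128 ng/mL.

mean ≈ 128 ng/mL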